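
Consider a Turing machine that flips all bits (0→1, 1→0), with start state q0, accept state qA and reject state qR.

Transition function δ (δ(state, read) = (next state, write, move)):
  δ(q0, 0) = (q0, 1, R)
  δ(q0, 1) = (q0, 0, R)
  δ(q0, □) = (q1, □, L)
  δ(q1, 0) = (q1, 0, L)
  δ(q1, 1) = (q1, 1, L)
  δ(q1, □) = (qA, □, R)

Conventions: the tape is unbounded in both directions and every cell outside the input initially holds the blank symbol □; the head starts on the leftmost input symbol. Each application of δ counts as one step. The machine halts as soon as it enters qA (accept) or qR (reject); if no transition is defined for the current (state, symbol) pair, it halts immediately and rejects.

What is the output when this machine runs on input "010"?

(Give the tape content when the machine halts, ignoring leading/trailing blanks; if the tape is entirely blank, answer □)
Step 0: [q0]010 (head at position 0)
Step 1: δ(q0, 0) = (q0, 1, R)  ⊢  1[q0]10 (head at position 1)
Step 2: δ(q0, 1) = (q0, 0, R)  ⊢  10[q0]0 (head at position 2)
Step 3: δ(q0, 0) = (q0, 1, R)  ⊢  101[q0]□ (head at position 3)
Step 4: δ(q0, □) = (q1, □, L)  ⊢  10[q1]1□ (head at position 2)
Step 5: δ(q1, 1) = (q1, 1, L)  ⊢  1[q1]01□ (head at position 1)
Step 6: δ(q1, 0) = (q1, 0, L)  ⊢  [q1]101□ (head at position 0)
Step 7: δ(q1, 1) = (q1, 1, L)  ⊢  [q1]□101□ (head at position -1)
Step 8: δ(q1, □) = (qA, □, R)  ⊢  □[qA]101□ (head at position 0)
The machine is in qA, so it halts and accepts.
Tape content when halted (ignoring surrounding blanks): 101

Final answer: Output: 101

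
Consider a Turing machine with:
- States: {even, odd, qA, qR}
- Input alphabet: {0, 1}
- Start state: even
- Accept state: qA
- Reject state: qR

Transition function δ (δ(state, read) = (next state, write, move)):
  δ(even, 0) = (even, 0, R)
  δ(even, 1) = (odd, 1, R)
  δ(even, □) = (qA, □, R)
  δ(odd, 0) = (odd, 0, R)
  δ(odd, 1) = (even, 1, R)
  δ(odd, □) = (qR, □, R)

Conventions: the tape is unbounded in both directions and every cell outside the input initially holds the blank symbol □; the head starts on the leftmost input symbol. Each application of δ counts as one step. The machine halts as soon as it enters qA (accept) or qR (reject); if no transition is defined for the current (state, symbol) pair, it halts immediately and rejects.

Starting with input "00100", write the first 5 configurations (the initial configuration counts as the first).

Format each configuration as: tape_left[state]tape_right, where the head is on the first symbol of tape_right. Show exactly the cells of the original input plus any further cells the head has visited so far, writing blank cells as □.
Step 0: [even]00100 (head at position 0)
Step 1: δ(even, 0) = (even, 0, R)  ⊢  0[even]0100 (head at position 1)
Step 2: δ(even, 0) = (even, 0, R)  ⊢  00[even]100 (head at position 2)
Step 3: δ(even, 1) = (odd, 1, R)  ⊢  001[odd]00 (head at position 3)
Step 4: δ(odd, 0) = (odd, 0, R)  ⊢  0010[odd]0 (head at position 4)

Final answer: [even]00100 ⊢ 0[even]0100 ⊢ 00[even]100 ⊢ 001[odd]00 ⊢ 0010[odd]0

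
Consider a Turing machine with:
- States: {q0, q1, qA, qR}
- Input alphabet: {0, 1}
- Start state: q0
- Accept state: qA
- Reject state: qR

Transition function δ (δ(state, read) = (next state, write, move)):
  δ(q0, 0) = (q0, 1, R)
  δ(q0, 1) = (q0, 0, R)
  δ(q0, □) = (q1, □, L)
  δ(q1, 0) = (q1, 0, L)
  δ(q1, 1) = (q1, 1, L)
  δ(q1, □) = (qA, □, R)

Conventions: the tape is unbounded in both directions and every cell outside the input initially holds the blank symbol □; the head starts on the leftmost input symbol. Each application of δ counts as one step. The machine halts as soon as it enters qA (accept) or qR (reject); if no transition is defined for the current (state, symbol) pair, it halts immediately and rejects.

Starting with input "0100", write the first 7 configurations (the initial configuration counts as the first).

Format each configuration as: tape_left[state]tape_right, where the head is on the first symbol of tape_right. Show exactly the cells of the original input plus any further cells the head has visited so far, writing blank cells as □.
Step 0: [q0]0100 (head at position 0)
Step 1: δ(q0, 0) = (q0, 1, R)  ⊢  1[q0]100 (head at position 1)
Step 2: δ(q0, 1) = (q0, 0, R)  ⊢  10[q0]00 (head at position 2)
Step 3: δ(q0, 0) = (q0, 1, R)  ⊢  101[q0]0 (head at position 3)
Step 4: δ(q0, 0) = (q0, 1, R)  ⊢  1011[q0]□ (head at position 4)
Step 5: δ(q0, □) = (q1, □, L)  ⊢  101[q1]1□ (head at position 3)
Step 6: δ(q1, 1) = (q1, 1, L)  ⊢  10[q1]11□ (head at position 2)

Final answer: [q0]0100 ⊢ 1[q0]100 ⊢ 10[q0]00 ⊢ 101[q0]0 ⊢ 1011[q0]□ ⊢ 101[q1]1□ ⊢ 10[q1]11□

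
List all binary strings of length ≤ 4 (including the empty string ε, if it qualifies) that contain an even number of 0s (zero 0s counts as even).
Checking every binary string of length 0 to 4:
  Length 0: accepted: ε | rejected: (none)
  Length 1: accepted: 1 | rejected: 0
  Length 2: accepted: 00, 11 | rejected: 01, 10
  Length 3: accepted: 001, 010, 100, 111 | rejected: 000, 011, 101, 110
  Length 4: accepted: 0000, 0011, 0101, 0110, 1001, 1010, 1100, 1111 | rejected: 0001, 0010, 0100, 0111, 1000, 1011, 1101, 1110
Total: 16 string(s).

Final answer: ε, 1, 00, 11, 001, 010, 100, 111, 0000, 0011, 0101, 0110, 1001, 1010, 1100, 1111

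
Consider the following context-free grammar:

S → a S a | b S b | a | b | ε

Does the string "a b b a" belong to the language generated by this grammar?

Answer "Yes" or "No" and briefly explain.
A derivation exists: S ⇒ a S a ⇒ a b S b a ⇒ a b b a (using S → a S a, S → b S b, then S → ε).

Final answer: Yes - a valid derivation exists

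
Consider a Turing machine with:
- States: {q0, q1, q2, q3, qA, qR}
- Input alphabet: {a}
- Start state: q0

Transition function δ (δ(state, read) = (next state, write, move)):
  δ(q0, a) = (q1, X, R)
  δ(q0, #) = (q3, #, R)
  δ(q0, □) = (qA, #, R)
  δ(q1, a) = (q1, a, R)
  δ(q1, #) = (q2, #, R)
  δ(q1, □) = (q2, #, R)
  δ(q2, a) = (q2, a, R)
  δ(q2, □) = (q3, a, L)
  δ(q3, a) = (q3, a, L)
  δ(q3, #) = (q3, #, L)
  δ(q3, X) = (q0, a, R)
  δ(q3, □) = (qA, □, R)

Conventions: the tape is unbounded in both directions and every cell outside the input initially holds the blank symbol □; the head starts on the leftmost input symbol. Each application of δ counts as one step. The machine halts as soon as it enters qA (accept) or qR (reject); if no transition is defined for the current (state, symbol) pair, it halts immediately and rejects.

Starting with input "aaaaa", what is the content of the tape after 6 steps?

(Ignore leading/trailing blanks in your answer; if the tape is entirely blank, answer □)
Step 0: [q0]aaaaa (head at position 0)
Step 1: δ(q0, a) = (q1, X, R)  ⊢  X[q1]aaaa (head at position 1)
Step 2: δ(q1, a) = (q1, a, R)  ⊢  Xa[q1]aaa (head at position 2)
Step 3: δ(q1, a) = (q1, a, R)  ⊢  Xaa[q1]aa (head at position 3)
Step 4: δ(q1, a) = (q1, a, R)  ⊢  Xaaa[q1]a (head at position 4)
Step 5: δ(q1, a) = (q1, a, R)  ⊢  Xaaaa[q1]□ (head at position 5)
Step 6: δ(q1, □) = (q2, #, R)  ⊢  Xaaaa#[q2]□ (head at position 6)
Tape after 6 steps (ignoring surrounding blanks): Xaaaa#

Final answer: Tape: Xaaaa#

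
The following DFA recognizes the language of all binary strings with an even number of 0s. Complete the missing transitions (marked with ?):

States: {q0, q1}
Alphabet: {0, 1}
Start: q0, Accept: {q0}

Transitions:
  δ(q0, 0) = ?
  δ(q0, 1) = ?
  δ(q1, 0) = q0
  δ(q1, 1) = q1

What each state remembers (consistent with the given transitions and accept states):
  q0: an even number of 0s has been read so far
  q1: an odd number of 0s has been read so far
Filling in the missing entries:
  δ(q0, 0): in q0 (an even number of 0s has been read so far), after reading 0 we have: an odd number of 0s has been read so far → q1
  δ(q0, 1): in q0 (an even number of 0s has been read so far), after reading 1 we have: an even number of 0s has been read so far → q0

Final answer: δ(q0, 0) = q1; δ(q0, 1) = q0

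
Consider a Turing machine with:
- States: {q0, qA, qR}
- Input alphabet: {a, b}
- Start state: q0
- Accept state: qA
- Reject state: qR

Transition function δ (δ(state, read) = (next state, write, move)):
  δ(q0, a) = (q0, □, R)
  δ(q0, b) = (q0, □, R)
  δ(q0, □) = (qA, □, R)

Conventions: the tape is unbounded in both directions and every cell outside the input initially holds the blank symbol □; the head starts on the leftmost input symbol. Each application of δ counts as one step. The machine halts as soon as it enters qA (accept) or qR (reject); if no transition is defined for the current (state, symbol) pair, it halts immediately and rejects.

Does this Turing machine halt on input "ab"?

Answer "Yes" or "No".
Step 0: [q0]ab (head at position 0)
Step 1: δ(q0, a) = (q0, □, R)  ⊢  □[q0]b (head at position 1)
Step 2: δ(q0, b) = (q0, □, R)  ⊢  □□[q0]□ (head at position 2)
Step 3: δ(q0, □) = (qA, □, R)  ⊢  □□□[qA]□ (head at position 3)
The machine is in qA, so it halts and accepts.
It halts after 3 steps.

Final answer: Yes - halts after 3 steps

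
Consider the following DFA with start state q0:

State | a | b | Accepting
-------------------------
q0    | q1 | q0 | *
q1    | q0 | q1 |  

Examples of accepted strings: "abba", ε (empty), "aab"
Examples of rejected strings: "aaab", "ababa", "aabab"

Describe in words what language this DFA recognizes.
strings over {a,b} with an even number of a's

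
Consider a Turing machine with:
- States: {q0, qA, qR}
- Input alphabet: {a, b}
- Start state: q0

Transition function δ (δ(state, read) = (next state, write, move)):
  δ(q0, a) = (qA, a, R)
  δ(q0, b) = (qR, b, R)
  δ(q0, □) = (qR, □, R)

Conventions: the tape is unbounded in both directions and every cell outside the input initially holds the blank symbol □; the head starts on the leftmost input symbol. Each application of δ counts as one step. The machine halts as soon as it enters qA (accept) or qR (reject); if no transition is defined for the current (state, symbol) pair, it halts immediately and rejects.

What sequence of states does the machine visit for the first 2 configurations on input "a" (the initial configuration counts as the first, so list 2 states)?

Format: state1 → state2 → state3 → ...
Step 0: [q0]a (head at position 0)
Step 1: δ(q0, a) = (qA, a, R)  ⊢  a[qA]□ (head at position 1)
Reading off the states of these 2 configurations: q0 → qA

Final answer: q0 → qA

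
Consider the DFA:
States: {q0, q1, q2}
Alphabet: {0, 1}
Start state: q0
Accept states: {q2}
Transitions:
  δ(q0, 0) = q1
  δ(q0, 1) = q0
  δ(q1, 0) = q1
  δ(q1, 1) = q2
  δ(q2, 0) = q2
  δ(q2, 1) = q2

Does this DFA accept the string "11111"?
Processing string "11111":
  q0 --1--> q0
  q0 --1--> q0
  q0 --1--> q0
  q0 --1--> q0
  q0 --1--> q0
Final state: q0
Accept states: {q2}
q0 is not an accept state, so the string is rejected.

Final answer: No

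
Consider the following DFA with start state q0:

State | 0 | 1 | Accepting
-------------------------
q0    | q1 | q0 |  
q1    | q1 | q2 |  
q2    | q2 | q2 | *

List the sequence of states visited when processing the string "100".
q0 → q0 → q1 → q1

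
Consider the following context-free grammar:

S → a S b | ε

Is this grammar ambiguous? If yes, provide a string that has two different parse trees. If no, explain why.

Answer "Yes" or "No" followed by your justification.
At every step exactly one production applies: if the remaining string to generate is non-empty it starts with a and ends with b, forcing S → a S b; if it is empty, S → ε is forced. Hence each string a^n b^n has exactly one derivation (S → a S b applied n times, then S → ε) and one parse tree.

Final answer: No - the grammar is unambiguous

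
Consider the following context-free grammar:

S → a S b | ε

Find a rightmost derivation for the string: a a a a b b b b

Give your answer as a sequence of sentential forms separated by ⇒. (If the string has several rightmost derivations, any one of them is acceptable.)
Start with S.
Step 1: the rightmost non-terminal is S; apply S → a S b:  a S b
Step 2: the rightmost non-terminal is S; apply S → a S b:  a a S b b
Step 3: the rightmost non-terminal is S; apply S → a S b:  a a a S b b b
Step 4: the rightmost non-terminal is S; apply S → a S b:  a a a a S b b b b
Step 5: the rightmost non-terminal is S; apply S → ε:  a a a a b b b b

Final answer: S ⇒ a S b ⇒ a a S b b ⇒ a a a S b b b ⇒ a a a a S b b b b ⇒ a a a a b b b b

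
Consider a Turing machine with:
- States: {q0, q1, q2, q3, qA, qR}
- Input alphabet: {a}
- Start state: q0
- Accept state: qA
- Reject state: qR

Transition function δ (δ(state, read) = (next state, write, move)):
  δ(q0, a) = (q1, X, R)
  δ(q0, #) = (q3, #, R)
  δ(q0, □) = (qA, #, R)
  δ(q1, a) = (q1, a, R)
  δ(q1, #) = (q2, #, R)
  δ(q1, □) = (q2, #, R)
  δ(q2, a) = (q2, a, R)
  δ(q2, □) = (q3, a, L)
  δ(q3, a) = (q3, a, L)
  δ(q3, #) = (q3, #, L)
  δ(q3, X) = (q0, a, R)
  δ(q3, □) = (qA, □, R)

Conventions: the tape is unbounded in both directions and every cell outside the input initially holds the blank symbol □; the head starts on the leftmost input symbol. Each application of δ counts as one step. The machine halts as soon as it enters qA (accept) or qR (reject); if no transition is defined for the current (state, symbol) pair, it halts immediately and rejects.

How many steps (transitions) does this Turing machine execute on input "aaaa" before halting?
Trace (configuration after each step, as tape_left[state]tape_right with head position):
Step 0: [q0]aaaa (head at position 0)
Step 1: X[q1]aaa (head 1)
Step 2: Xa[q1]aa (head 2)
Step 3: Xaa[q1]a (head 3)
Step 4: Xaaa[q1]□ (head 4)
Step 5: Xaaa#[q2]□ (head 5)
Step 6: Xaaa[q3]#a (head 4)
Step 7: Xaa[q3]a#a (head 3)
Step 8: Xa[q3]aa#a (head 2)
Step 9: X[q3]aaa#a (head 1)
Step 10: [q3]Xaaa#a (head 0)
Step 11: a[q0]aaa#a (head 1)
Step 12: aX[q1]aa#a (head 2)
Step 13: aXa[q1]a#a (head 3)
Step 14: aXaa[q1]#a (head 4)
Step 15: aXaa#[q2]a (head 5)
Step 16: aXaa#a[q2]□ (head 6)
Step 17: aXaa#[q3]aa (head 5)
Step 18: aXaa[q3]#aa (head 4)
Step 19: aXa[q3]a#aa (head 3)
Step 20: aX[q3]aa#aa (head 2)
Step 21: a[q3]Xaa#aa (head 1)
Step 22: aa[q0]aa#aa (head 2)
Step 23: aaX[q1]a#aa (head 3)
Step 24: aaXa[q1]#aa (head 4)
Step 25: aaXa#[q2]aa (head 5)
Step 26: aaXa#a[q2]a (head 6)
Step 27: aaXa#aa[q2]□ (head 7)
Step 28: aaXa#a[q3]aa (head 6)
Step 29: aaXa#[q3]aaa (head 5)
Step 30: aaXa[q3]#aaa (head 4)
Step 31: aaX[q3]a#aaa (head 3)
Step 32: aa[q3]Xa#aaa (head 2)
Step 33: aaa[q0]a#aaa (head 3)
Step 34: aaaX[q1]#aaa (head 4)
Step 35: aaaX#[q2]aaa (head 5)
Step 36: aaaX#a[q2]aa (head 6)
Step 37: aaaX#aa[q2]a (head 7)
Step 38: aaaX#aaa[q2]□ (head 8)
Step 39: aaaX#aa[q3]aa (head 7)
Step 40: aaaX#a[q3]aaa (head 6)
Step 41: aaaX#[q3]aaaa (head 5)
Step 42: aaaX[q3]#aaaa (head 4)
Step 43: aaa[q3]X#aaaa (head 3)
Step 44: aaaa[q0]#aaaa (head 4)
Step 45: aaaa#[q3]aaaa (head 5)
Step 46: aaaa[q3]#aaaa (head 4)
Step 47: aaa[q3]a#aaaa (head 3)
Step 48: aa[q3]aa#aaaa (head 2)
Step 49: a[q3]aaa#aaaa (head 1)
Step 50: [q3]aaaa#aaaa (head 0)
Step 51: [q3]□aaaa#aaaa (head -1)
Step 52: □[qA]aaaa#aaaa (head 0)
The machine is in qA, so it halts and accepts.
Number of transitions executed: 52.

Final answer: 52 steps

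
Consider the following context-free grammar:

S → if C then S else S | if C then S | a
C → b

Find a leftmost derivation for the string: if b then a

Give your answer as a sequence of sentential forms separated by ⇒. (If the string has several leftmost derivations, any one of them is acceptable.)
Start with S.
Step 1: the leftmost non-terminal is S; apply S → if C then S:  if C then S
Step 2: the leftmost non-terminal is C; apply C → b:  if b then S
Step 3: the leftmost non-terminal is S; apply S → a:  if b then a

Final answer: S ⇒ if C then S ⇒ if b then S ⇒ if b then a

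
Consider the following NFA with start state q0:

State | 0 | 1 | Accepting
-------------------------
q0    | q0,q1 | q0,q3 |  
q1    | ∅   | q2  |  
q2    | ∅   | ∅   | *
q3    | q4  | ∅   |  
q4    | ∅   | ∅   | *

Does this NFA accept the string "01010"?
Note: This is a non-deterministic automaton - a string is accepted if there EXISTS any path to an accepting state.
Track the set of states the NFA could be in: start {q0}
Read '0': {q0} → {q0, q1}
Read '1': {q0, q1} → {q0, q2, q3}
Read '0': {q0, q2, q3} → {q0, q1, q4}
Read '1': {q0, q1, q4} → {q0, q2, q3}
Read '0': {q0, q2, q3} → {q0, q1, q4}
Final set {q0, q1, q4} contains accepting state(s) {q4} → accepted.

Final answer: Yes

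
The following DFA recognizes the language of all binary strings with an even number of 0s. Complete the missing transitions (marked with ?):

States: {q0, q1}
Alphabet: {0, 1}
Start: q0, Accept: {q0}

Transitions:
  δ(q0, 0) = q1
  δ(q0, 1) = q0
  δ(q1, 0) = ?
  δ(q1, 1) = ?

What each state remembers (consistent with the given transitions and accept states):
  q0: an even number of 0s has been read so far
  q1: an odd number of 0s has been read so far
Filling in the missing entries:
  δ(q1, 0): in q1 (an odd number of 0s has been read so far), after reading 0 we have: an even number of 0s has been read so far → q0
  δ(q1, 1): in q1 (an odd number of 0s has been read so far), after reading 1 we have: an odd number of 0s has been read so far → q1

Final answer: δ(q1, 0) = q0; δ(q1, 1) = q1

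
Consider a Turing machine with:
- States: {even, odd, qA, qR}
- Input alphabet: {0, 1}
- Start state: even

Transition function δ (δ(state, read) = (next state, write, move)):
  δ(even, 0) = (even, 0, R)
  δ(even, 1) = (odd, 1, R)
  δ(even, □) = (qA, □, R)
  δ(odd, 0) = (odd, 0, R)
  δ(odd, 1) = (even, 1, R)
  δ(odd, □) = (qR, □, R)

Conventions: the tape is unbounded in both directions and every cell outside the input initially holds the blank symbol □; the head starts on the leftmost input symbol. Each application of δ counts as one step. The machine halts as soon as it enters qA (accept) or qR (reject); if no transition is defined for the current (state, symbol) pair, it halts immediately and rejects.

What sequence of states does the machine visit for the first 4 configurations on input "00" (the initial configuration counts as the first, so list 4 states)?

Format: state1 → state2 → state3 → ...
Step 0: [even]00 (head at position 0)
Step 1: δ(even, 0) = (even, 0, R)  ⊢  0[even]0 (head at position 1)
Step 2: δ(even, 0) = (even, 0, R)  ⊢  00[even]□ (head at position 2)
Step 3: δ(even, □) = (qA, □, R)  ⊢  00□[qA]□ (head at position 3)
Reading off the states of these 4 configurations: even → even → even → qA

Final answer: even → even → even → qA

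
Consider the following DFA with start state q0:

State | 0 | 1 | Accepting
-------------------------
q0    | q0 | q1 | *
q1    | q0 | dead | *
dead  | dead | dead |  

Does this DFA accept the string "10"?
Start in q0.
Read '1': q0 → q1
Read '0': q1 → q0
Final state q0 is accepting, so the string is accepted.

Final answer: Yes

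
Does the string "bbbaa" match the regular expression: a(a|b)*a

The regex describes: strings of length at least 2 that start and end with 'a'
No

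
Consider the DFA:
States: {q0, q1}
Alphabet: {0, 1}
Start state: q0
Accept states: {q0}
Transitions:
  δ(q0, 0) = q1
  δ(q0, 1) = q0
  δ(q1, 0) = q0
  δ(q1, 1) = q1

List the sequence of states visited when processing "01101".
Starting at q0
Read '0': q0 -> q1
Read '1': q1 -> q1
Read '1': q1 -> q1
Read '0': q1 -> q0
Read '1': q0 -> q0

Final answer: q0 -> q1 -> q1 -> q1 -> q0 -> q0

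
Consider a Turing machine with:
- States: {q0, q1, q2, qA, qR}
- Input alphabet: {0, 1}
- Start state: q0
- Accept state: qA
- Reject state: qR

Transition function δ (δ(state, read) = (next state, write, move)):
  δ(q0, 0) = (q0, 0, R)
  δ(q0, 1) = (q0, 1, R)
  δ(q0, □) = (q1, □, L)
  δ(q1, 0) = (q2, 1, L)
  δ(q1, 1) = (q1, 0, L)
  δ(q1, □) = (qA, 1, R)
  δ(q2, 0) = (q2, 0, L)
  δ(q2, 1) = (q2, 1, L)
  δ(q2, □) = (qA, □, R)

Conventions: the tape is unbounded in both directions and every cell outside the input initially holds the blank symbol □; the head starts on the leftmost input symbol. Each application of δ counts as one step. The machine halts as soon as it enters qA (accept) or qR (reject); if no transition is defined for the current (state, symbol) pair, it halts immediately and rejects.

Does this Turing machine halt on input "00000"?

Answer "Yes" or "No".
Step 0: [q0]00000 (head at position 0)
Step 1: δ(q0, 0) = (q0, 0, R)  ⊢  0[q0]0000 (head at position 1)
Step 2: δ(q0, 0) = (q0, 0, R)  ⊢  00[q0]000 (head at position 2)
Step 3: δ(q0, 0) = (q0, 0, R)  ⊢  000[q0]00 (head at position 3)
Step 4: δ(q0, 0) = (q0, 0, R)  ⊢  0000[q0]0 (head at position 4)
Step 5: δ(q0, 0) = (q0, 0, R)  ⊢  00000[q0]□ (head at position 5)
Step 6: δ(q0, □) = (q1, □, L)  ⊢  0000[q1]0□ (head at position 4)
Step 7: δ(q1, 0) = (q2, 1, L)  ⊢  000[q2]01□ (head at position 3)
Step 8: δ(q2, 0) = (q2, 0, L)  ⊢  00[q2]001□ (head at position 2)
Step 9: δ(q2, 0) = (q2, 0, L)  ⊢  0[q2]0001□ (head at position 1)
Step 10: δ(q2, 0) = (q2, 0, L)  ⊢  [q2]00001□ (head at position 0)
Step 11: δ(q2, 0) = (q2, 0, L)  ⊢  [q2]□00001□ (head at position -1)
Step 12: δ(q2, □) = (qA, □, R)  ⊢  □[qA]00001□ (head at position 0)
The machine is in qA, so it halts and accepts.
It halts after 12 steps.

Final answer: Yes - halts after 12 steps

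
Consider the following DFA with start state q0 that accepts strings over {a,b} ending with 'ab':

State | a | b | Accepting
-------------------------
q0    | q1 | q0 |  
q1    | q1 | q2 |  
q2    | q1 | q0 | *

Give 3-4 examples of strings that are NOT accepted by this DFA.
Any strings that end in a non-accepting state work; for example:
"a": q0 → q1; q1 is not accepting → rejected
"aa": q0 → q1 → q1; q1 is not accepting → rejected
"bbb": q0 → q0 → q0 → q0; q0 is not accepting → rejected
"aabb": q0 → q1 → q1 → q2 → q0; q0 is not accepting → rejected

Final answer: "a", "aa", "bbb", "aabb"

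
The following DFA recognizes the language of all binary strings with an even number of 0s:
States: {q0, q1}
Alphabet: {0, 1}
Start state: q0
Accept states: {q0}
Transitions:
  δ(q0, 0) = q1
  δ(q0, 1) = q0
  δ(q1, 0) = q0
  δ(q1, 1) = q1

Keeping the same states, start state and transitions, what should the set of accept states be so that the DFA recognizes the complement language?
The DFA is complete (every state has a transition on every symbol), so the complement
is recognized by the same DFA with accepting and non-accepting states swapped.
Original accept states: {q0}
Complement accept states = All states - Original accept states
= {q0, q1} - {q0}
= {q1}
Complement language: strings with an ODD number of 0s

Final answer: {q1}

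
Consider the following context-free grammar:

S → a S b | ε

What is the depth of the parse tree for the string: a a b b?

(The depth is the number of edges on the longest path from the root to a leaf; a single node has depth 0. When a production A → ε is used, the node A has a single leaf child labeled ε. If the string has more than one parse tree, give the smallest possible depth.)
The only parse tree applies S → a S b 2 times (once per matching a…b pair) and then S → ε.
The S nodes sit at depths 0, 1, …, 2; the innermost S (depth 2) has the single child ε at depth 3.
The terminal leaves a, b are at depths 1..2, so the longest root-to-leaf path is S → S → … → S → ε with 3 edges.
Depth = 3.

Final answer: 3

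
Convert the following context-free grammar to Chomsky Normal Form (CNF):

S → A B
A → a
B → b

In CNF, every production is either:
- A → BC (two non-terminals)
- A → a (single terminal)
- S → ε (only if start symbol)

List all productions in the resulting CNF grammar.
The grammar has no ε-productions or unit productions to eliminate.
S → A B is already in CNF (two non-terminals) – keep it.
A → a is already in CNF (single terminal) – keep it.
B → b is already in CNF (single terminal) – keep it.
Resulting CNF grammar (3 productions): A → a; B → b; S → A B

Final answer: A → a; B → b; S → A B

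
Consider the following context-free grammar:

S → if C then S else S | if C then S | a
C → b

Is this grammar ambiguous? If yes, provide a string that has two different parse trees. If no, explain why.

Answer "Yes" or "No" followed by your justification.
The 'dangling else' can attach to either if. Two leftmost derivations of  if b then if b then a else a:
  (1) S ⇒ if C then S else S ⇒ if b then S else S ⇒ if b then if C then S else S ⇒ if b then if b then S else S ⇒ if b then if b then a else S ⇒ if b then if b then a else a   (else belongs to the outer if)
  (2) S ⇒ if C then S ⇒ if b then S ⇒ if b then if C then S else S ⇒ if b then if b then S else S ⇒ if b then if b then a else S ⇒ if b then if b then a else a   (else belongs to the inner if)
Two distinct parse trees for the same string, so the grammar is ambiguous.

Final answer: Yes - the string 'if b then if b then a else a' has two distinct leftmost derivations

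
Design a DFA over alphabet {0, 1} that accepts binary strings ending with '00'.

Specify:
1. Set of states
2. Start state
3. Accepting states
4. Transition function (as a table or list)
One valid DFA (any DFA recognizing the same language is acceptable):
States: {q0, q1, q2}
Start: q0
Accepting: {q2}
Transitions (accepting states marked with *):
State | 0 | 1 | Accepting
-------------------------
q0    | q1 | q0 |  
q1    | q2 | q0 |  
q2    | q2 | q0 | *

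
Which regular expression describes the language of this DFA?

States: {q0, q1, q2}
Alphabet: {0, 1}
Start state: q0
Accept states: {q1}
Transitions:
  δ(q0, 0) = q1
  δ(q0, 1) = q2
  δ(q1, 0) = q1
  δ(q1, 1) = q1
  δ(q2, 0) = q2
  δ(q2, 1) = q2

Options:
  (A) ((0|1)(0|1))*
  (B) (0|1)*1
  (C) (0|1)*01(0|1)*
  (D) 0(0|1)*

Testing sample strings against the DFA:
  '001' -> accepted
  '00' -> accepted
  '01' -> accepted
  '01100' -> accepted
Checking each option for a counterexample:
  (A) ((0|1)(0|1))*: ε is rejected by the DFA but matches the regex → eliminated
  (B) (0|1)*1: '0' is accepted by the DFA but does not match the regex → eliminated
  (C) (0|1)*01(0|1)*: '0' is accepted by the DFA but does not match the regex → eliminated
  (D) 0(0|1)*: agrees with the DFA on all strings of length ≤ 4
Only (D) 0(0|1)* is consistent with the DFA.

Final answer: (D) 0(0|1)*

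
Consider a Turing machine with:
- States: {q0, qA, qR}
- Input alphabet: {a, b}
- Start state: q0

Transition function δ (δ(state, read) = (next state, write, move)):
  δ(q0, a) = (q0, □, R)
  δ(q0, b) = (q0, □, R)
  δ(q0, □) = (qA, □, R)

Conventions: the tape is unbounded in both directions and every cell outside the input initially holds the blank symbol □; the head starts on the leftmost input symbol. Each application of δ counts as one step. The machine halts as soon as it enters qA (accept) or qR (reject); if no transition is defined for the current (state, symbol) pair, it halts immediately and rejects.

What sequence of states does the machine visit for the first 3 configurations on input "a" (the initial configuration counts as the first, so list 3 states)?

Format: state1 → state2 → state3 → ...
Step 0: [q0]a (head at position 0)
Step 1: δ(q0, a) = (q0, □, R)  ⊢  □[q0]□ (head at position 1)
Step 2: δ(q0, □) = (qA, □, R)  ⊢  □□[qA]□ (head at position 2)
Reading off the states of these 3 configurations: q0 → q0 → qA

Final answer: q0 → q0 → qA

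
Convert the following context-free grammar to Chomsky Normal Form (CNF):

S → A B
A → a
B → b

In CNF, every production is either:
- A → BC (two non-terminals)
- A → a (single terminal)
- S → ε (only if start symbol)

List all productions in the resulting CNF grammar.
The grammar has no ε-productions or unit productions to eliminate.
S → A B is already in CNF (two non-terminals) – keep it.
A → a is already in CNF (single terminal) – keep it.
B → b is already in CNF (single terminal) – keep it.
Resulting CNF grammar (3 productions): A → a; B → b; S → A B

Final answer: A → a; B → b; S → A B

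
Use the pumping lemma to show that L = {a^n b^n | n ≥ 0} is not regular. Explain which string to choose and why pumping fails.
Language: L = {a^n b^n | n ≥ 0} (equal numbers of a's followed by b's)
Step 1: Assume for contradiction that L is regular, with pumping length p.
Step 2: Choose s = a^p b^p. Then s ∈ L (it has p a's followed by p b's) and |s| ≥ p.
Step 3: Consider any decomposition s = xyz with |xy| ≤ p and |y| > 0. Since |xy| ≤ p and the first p symbols of s are all a's, y = a^k for some k with 1 ≤ k ≤ p.
Step 4: Pumping up (i = 2): xy²z = a^(p+k) b^p, which has more a's than b's, so xy²z ∉ L.
This contradicts the pumping lemma, so L is not regular.

Final answer: Choose s = a^p b^p. Since |xy| ≤ p, y = a^k with k ≥ 1. Then xy²z = a^(p+k) b^p ∉ L.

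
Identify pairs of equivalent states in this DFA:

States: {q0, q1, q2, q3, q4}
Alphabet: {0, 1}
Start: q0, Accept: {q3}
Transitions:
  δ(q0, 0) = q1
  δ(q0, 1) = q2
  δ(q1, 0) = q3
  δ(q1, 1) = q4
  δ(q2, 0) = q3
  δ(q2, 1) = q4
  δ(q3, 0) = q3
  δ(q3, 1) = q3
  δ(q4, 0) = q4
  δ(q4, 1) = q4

Using the table-filling algorithm:
Round 0 – mark pairs where exactly one state is accepting: (q0,q3), (q1,q3), (q2,q3), (q3,q4)
Round 1 – newly marked: (q0,q1) [on 0: q1 vs q3, already marked]; (q0,q2) [on 0: q1 vs q3, already marked]; (q1,q4) [on 0: q3 vs q4, already marked]; (q2,q4) [on 0: q3 vs q4, already marked]
Round 2 – newly marked: (q0,q4) [on 0: q1 vs q4, already marked]
No further pairs can be marked.
(q1, q2) unmarked: δ(q1,0)=q3, δ(q2,0)=q3; δ(q1,1)=q4, δ(q2,1)=q4 → equivalent
Equivalent pairs: (q1, q2)

Final answer: Equivalent pairs: (q1, q2)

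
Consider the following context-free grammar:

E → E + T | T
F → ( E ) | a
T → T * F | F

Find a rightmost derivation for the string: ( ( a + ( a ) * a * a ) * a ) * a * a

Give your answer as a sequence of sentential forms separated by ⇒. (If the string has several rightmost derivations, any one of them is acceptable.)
Start with E.
Step 1: the rightmost non-terminal is E; apply E → T:  T
Step 2: the rightmost non-terminal is T; apply T → T * F:  T * F
Step 3: the rightmost non-terminal is F; apply F → a:  T * a
Step 4: the rightmost non-terminal is T; apply T → T * F:  T * F * a
Step 5: the rightmost non-terminal is F; apply F → a:  T * a * a
Step 6: the rightmost non-terminal is T; apply T → F:  F * a * a
Step 7: the rightmost non-terminal is F; apply F → ( E ):  ( E ) * a * a
Step 8: the rightmost non-terminal is E; apply E → T:  ( T ) * a * a
Step 9: the rightmost non-terminal is T; apply T → T * F:  ( T * F ) * a * a
Step 10: the rightmost non-terminal is F; apply F → a:  ( T * a ) * a * a
Step 11: the rightmost non-terminal is T; apply T → F:  ( F * a ) * a * a
Step 12: the rightmost non-terminal is F; apply F → ( E ):  ( ( E ) * a ) * a * a
Step 13: the rightmost non-terminal is E; apply E → E + T:  ( ( E + T ) * a ) * a * a
Step 14: the rightmost non-terminal is T; apply T → T * F:  ( ( E + T * F ) * a ) * a * a
Step 15: the rightmost non-terminal is F; apply F → a:  ( ( E + T * a ) * a ) * a * a
Step 16: the rightmost non-terminal is T; apply T → T * F:  ( ( E + T * F * a ) * a ) * a * a
Step 17: the rightmost non-terminal is F; apply F → a:  ( ( E + T * a * a ) * a ) * a * a
Step 18: the rightmost non-terminal is T; apply T → F:  ( ( E + F * a * a ) * a ) * a * a
Step 19: the rightmost non-terminal is F; apply F → ( E ):  ( ( E + ( E ) * a * a ) * a ) * a * a
Step 20: the rightmost non-terminal is E; apply E → T:  ( ( E + ( T ) * a * a ) * a ) * a * a
Step 21: the rightmost non-terminal is T; apply T → F:  ( ( E + ( F ) * a * a ) * a ) * a * a
Step 22: the rightmost non-terminal is F; apply F → a:  ( ( E + ( a ) * a * a ) * a ) * a * a
Step 23: the rightmost non-terminal is E; apply E → T:  ( ( T + ( a ) * a * a ) * a ) * a * a
Step 24: the rightmost non-terminal is T; apply T → F:  ( ( F + ( a ) * a * a ) * a ) * a * a
Step 25: the rightmost non-terminal is F; apply F → a:  ( ( a + ( a ) * a * a ) * a ) * a * a

Final answer: E ⇒ T ⇒ T * F ⇒ T * a ⇒ T * F * a ⇒ T * a * a ⇒ F * a * a ⇒ ( E ) * a * a ⇒ ( T ) * a * a ⇒ ( T * F ) * a * a ⇒ ( T * a ) * a * a ⇒ ( F * a ) * a * a ⇒ ( ( E ) * a ) * a * a ⇒ ( ( E + T ) * a ) * a * a ⇒ ( ( E + T * F ) * a ) * a * a ⇒ ( ( E + T * a ) * a ) * a * a ⇒ ( ( E + T * F * a ) * a ) * a * a ⇒ ( ( E + T * a * a ) * a ) * a * a ⇒ ( ( E + F * a * a ) * a ) * a * a ⇒ ( ( E + ( E ) * a * a ) * a ) * a * a ⇒ ( ( E + ( T ) * a * a ) * a ) * a * a ⇒ ( ( E + ( F ) * a * a ) * a ) * a * a ⇒ ( ( E + ( a ) * a * a ) * a ) * a * a ⇒ ( ( T + ( a ) * a * a ) * a ) * a * a ⇒ ( ( F + ( a ) * a * a ) * a ) * a * a ⇒ ( ( a + ( a ) * a * a ) * a ) * a * a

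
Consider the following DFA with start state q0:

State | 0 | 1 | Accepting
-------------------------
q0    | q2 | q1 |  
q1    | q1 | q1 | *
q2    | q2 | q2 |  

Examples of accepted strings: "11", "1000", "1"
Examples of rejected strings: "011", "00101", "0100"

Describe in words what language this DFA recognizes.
non-empty binary strings starting with 1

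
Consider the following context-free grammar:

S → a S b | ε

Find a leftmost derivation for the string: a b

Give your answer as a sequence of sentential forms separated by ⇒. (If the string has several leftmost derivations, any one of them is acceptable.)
Start with S.
Step 1: the leftmost non-terminal is S; apply S → a S b:  a S b
Step 2: the leftmost non-terminal is S; apply S → ε:  a b

Final answer: S ⇒ a S b ⇒ a b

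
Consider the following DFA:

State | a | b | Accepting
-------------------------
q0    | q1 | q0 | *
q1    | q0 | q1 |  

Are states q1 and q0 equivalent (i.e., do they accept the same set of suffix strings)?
Try the suffix ε (the empty string).
From q1: q1 — not accepting.
From q0: q0 — accepting.
The two states disagree on this suffix, so they are not equivalent.

Final answer: No. Distinguishing string: ε (the empty string) - accepted from q0 but not from q1.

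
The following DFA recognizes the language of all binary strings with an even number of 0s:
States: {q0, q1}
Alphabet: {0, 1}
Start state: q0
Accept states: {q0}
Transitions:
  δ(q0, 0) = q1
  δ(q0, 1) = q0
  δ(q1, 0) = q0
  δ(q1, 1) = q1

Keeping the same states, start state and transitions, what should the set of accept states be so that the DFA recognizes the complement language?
The DFA is complete (every state has a transition on every symbol), so the complement
is recognized by the same DFA with accepting and non-accepting states swapped.
Original accept states: {q0}
Complement accept states = All states - Original accept states
= {q0, q1} - {q0}
= {q1}
Complement language: strings with an ODD number of 0s

Final answer: {q1}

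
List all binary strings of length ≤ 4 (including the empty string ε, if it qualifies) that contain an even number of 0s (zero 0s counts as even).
Checking every binary string of length 0 to 4:
  Length 0: accepted: ε | rejected: (none)
  Length 1: accepted: 1 | rejected: 0
  Length 2: accepted: 00, 11 | rejected: 01, 10
  Length 3: accepted: 001, 010, 100, 111 | rejected: 000, 011, 101, 110
  Length 4: accepted: 0000, 0011, 0101, 0110, 1001, 1010, 1100, 1111 | rejected: 0001, 0010, 0100, 0111, 1000, 1011, 1101, 1110
Total: 16 string(s).

Final answer: ε, 1, 00, 11, 001, 010, 100, 111, 0000, 0011, 0101, 0110, 1001, 1010, 1100, 1111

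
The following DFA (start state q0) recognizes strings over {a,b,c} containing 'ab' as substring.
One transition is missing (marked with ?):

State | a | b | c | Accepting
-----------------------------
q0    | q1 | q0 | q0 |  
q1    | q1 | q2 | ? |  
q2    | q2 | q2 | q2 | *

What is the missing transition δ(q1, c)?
q0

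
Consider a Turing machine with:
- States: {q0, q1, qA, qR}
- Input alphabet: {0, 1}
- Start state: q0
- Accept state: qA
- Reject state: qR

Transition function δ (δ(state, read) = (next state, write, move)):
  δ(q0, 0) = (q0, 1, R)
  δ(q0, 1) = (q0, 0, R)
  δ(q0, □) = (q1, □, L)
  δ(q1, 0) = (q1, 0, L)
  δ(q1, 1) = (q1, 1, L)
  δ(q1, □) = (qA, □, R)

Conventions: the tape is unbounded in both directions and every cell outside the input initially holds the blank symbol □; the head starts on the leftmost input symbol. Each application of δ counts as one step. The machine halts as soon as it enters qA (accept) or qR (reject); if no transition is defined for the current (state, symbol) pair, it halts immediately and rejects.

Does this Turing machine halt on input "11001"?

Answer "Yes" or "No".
Step 0: [q0]11001 (head at position 0)
Step 1: δ(q0, 1) = (q0, 0, R)  ⊢  0[q0]1001 (head at position 1)
Step 2: δ(q0, 1) = (q0, 0, R)  ⊢  00[q0]001 (head at position 2)
Step 3: δ(q0, 0) = (q0, 1, R)  ⊢  001[q0]01 (head at position 3)
Step 4: δ(q0, 0) = (q0, 1, R)  ⊢  0011[q0]1 (head at position 4)
Step 5: δ(q0, 1) = (q0, 0, R)  ⊢  00110[q0]□ (head at position 5)
Step 6: δ(q0, □) = (q1, □, L)  ⊢  0011[q1]0□ (head at position 4)
Step 7: δ(q1, 0) = (q1, 0, L)  ⊢  001[q1]10□ (head at position 3)
Step 8: δ(q1, 1) = (q1, 1, L)  ⊢  00[q1]110□ (head at position 2)
Step 9: δ(q1, 1) = (q1, 1, L)  ⊢  0[q1]0110□ (head at position 1)
Step 10: δ(q1, 0) = (q1, 0, L)  ⊢  [q1]00110□ (head at position 0)
Step 11: δ(q1, 0) = (q1, 0, L)  ⊢  [q1]□00110□ (head at position -1)
Step 12: δ(q1, □) = (qA, □, R)  ⊢  □[qA]00110□ (head at position 0)
The machine is in qA, so it halts and accepts.
It halts after 12 steps.

Final answer: Yes - halts after 12 steps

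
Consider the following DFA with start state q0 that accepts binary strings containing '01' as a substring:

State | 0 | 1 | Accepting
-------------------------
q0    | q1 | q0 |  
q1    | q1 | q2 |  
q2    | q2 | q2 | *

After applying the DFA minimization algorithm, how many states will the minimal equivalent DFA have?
All 3 states are reachable from q0, so none can be removed as unreachable.
Table-filling: first mark every (accepting, non-accepting) pair as distinguishable (accepting: {q2}; non-accepting: {q0, q1}).
Round 1: (q0, q1) on '1' go to q0 and q2, already distinguishable → mark.
Every pair of states is distinguishable, so the DFA is already minimal.
Equivalence classes: {q0}, {q1}, {q2} → 3 states.

Final answer: 3 states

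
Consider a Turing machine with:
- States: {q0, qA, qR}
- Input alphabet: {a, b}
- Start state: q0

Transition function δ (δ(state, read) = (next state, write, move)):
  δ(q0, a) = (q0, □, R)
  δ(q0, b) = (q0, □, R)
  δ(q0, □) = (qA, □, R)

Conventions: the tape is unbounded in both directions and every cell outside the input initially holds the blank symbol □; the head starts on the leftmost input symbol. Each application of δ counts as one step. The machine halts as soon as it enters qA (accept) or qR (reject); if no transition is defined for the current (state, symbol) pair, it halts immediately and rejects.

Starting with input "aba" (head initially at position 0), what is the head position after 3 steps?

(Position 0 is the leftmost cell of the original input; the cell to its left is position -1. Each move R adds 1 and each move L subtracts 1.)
Step 0: [q0]aba (head at position 0)
Step 1: δ(q0, a) = (q0, □, R)  ⊢  □[q0]ba (head at position 1)
Step 2: δ(q0, b) = (q0, □, R)  ⊢  □□[q0]a (head at position 2)
Step 3: δ(q0, a) = (q0, □, R)  ⊢  □□□[q0]□ (head at position 3)
Head position after 3 steps: 3

Final answer: Position 3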